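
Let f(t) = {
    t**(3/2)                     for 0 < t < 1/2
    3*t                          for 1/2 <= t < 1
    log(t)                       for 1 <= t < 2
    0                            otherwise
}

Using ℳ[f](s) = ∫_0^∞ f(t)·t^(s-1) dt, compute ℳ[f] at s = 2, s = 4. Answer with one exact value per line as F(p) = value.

treat the 3 regions marked off by 1/2, 1 separately and sum
over [0, 1/2), the kernel integral of t**(3/2) enters the sum
on [1/2, 1) integrate f = 3*t against the kernel
between 1 and 2 the integrand is log(t)·t^(s-1)

F(2) = sqrt(2)/56 + 1/8 + log(4)
F(4) = -57/160 + sqrt(2)/352 + 4*log(2)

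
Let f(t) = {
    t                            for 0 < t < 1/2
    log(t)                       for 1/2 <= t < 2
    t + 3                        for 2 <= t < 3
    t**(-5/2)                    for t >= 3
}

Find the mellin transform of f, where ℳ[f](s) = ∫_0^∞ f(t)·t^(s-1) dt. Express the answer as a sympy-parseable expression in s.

(-270*2**(2*s)*s**2*(2*s - 5) + 54*2**(2*s)*s*(s + 1)*(2*s - 5)*log(2) - 162*2**(2*s)*s*(2*s - 5) - 54*2**(2*s)*(s + 1)*(2*s - 5) - 4*sqrt(3)*6**s*s**2*(s + 1) + 324*6**s*s**2*(2*s - 5) + 162*6**s*s*(2*s - 5) + 27*s**2*(2*s - 5) + 54*s*(s + 1)*(2*s - 5)*log(2) + (2*s - 5)*(54*s + 54))/(54*2**s*s**2*(s + 1)*(2*s - 5))
  -1 < Re(s) < 5/2

cuts at 1/2, 2, 3: linearity sums the 4 kernel integrals
[0, 1/2) adds the kernel integral of t
∫ log(t)·t^(s-1) over [1/2, 2)
piece [2, 3): integrate (t + 3) against the kernel
between 3 and ∞ the integrand is t**(-5/2)·t^(s-1)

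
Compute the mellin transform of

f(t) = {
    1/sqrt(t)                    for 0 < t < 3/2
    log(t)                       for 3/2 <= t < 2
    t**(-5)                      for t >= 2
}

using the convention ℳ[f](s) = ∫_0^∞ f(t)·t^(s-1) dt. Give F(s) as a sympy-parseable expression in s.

2**(1 - s)*(32*2**(2*s - 2)*(s - 5)*(s - 1)*(2*s - 1)*log(2) - 32*2**(2*s - 2)*(s - 5)*(2*s - 1) + 32*2**(2*s - 2)*(s - 5)*(2*s - 1)*log(2) - 2**(2*s - 2)*(2*s - 1)*(2*s + (s - 1)**2 - 1) - 24*3**(s - 1)*(s - 5)*(s - 1)*(2*s - 1)*log(3) + 24*3**(s - 1)*(s - 5)*(s - 1)*(2*s - 1)*log(2) - 24*3**(s - 1)*(s - 5)*(2*s - 1)*log(3) + 24*3**(s - 1)*(s - 5)*(2*s - 1)*log(2) + 24*3**(s - 1)*(s - 5)*(2*s - 1) + 16*3**(s - 1)*sqrt(6)*(s - 5)*(2*s + (s - 1)**2 - 1))/(16*(s - 5)*(2*s - 1)*(2*s + (s - 1)**2 - 1))
  1/2 < Re(s) < 5

the shared t-power comes off first: sqrt(t) on [0, 3/2); t*log(t) on [3/2, 2); t**(-4) on [2, ∞)
summing 3 kernel integrals split by 3/2, 2 yields ℳ[f](s)
on [0, 3/2) integrate f = 1/sqrt(t) against the kernel
over [3/2, 2), the kernel integral of log(t) enters the sum
for t in [2, ∞): the term is ∫ t**(-5)·t^(s-1)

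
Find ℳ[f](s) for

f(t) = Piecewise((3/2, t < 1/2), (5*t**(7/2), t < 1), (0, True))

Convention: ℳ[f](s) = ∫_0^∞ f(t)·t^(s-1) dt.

(80*2**s*s - 5*sqrt(2)*s + 24*s + 84)/(8*2**s*s*(2*s + 7))
  Re(s) > 0

f breaks at 1/2 into 2 integrals to sum
over [0, 1/2), the kernel integral of 3/2 enters the sum
on [1/2, 1) integrate f = 5*t**(7/2) against the kernel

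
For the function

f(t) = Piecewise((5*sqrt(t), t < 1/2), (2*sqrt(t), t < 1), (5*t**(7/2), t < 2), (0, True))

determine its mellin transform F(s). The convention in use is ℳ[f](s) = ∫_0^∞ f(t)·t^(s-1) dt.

(2**(1/2 - s)*(6*s + 21) + 2**(s + 9/2)*(10*s + 5) - 12*s + 18)/((2*s + 1)*(2*s + 7))
  Re(s) > -1/2

integrate the 3 segments split at 1/2, 1, then add the results
between 0 and 1/2 the integrand is 5*sqrt(t)·t^(s-1)
over [1/2, 1), the kernel integral of 2*sqrt(t) enters the sum
over [1, 2), the kernel integral of 5*t**(7/2) enters the sum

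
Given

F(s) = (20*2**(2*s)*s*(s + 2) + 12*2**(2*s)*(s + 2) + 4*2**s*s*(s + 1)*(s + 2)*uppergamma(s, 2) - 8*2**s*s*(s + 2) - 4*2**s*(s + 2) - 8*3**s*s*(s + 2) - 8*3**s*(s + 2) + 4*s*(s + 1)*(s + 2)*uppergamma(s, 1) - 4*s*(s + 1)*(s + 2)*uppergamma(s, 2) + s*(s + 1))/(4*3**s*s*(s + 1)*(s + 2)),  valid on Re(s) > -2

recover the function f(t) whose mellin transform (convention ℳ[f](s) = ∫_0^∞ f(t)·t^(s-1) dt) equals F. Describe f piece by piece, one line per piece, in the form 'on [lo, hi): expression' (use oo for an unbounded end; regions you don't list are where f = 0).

on [0, 1/3): 9*t**2/4
on [1/3, 2/3): exp(-3*t)
on [2/3, 1): 3*t/2 + 1
on [1, 4/3): 3*t/2 + 3
on [4/3, oo): exp(-3*t/2)

reversing the common scale on t: t**2 on [0, 1/2); exp(-2*t) on [1/2, 1); t + 1 on [1, 3/2); …
split f at 1/3, 2/3, 1, 4/3: ℳ[f](s) collects 5 kernel integrals
∫ 9*t**2/4·t^(s-1) over [0, 1/3)
for t in [1/3, 2/3): the term is ∫ exp(-3*t)·t^(s-1)
over [2/3, 1), the kernel integral of (3*t/2 + 1) enters the sum
on [1, 4/3): add ∫ (3*t/2 + 3)·t^(s-1) dt
over [4/3, ∞), the kernel integral of exp(-3*t/2) enters the sum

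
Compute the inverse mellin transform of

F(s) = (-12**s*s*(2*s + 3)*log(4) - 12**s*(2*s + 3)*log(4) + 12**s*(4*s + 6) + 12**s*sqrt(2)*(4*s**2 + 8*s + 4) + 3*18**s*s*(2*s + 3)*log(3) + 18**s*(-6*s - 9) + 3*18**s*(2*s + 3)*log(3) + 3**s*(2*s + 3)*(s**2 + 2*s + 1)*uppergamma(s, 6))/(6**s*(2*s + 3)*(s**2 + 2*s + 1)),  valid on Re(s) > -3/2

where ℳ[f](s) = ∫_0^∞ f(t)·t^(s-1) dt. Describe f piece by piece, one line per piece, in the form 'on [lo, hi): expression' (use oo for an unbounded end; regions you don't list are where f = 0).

linearity at 2, 3 turns ℳ[f](s) into 3 summed integrals
on [0, 2): add ∫ t**(3/2)·t^(s-1) dt
on [2, 3): add ∫ t*log(t)·t^(s-1) dt
∫ over [3, ∞) of exp(-2*t)·t^(s-1) joins the sum

on [0, 2): t**(3/2)
on [2, 3): t*log(t)
on [3, oo): exp(-2*t)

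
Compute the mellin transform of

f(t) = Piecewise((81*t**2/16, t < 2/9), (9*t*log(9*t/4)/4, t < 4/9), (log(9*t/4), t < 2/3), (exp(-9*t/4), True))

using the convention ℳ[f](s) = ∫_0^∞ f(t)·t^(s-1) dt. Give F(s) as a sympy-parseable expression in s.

2**s*(4*2**s*s**2*(s + 2)*(s**2 + 2*s + 1)*uppergamma(s, 3/2) - 4*2**s*s**2*(s + 2) + 4*2**s*(s + 2)*(s**2 + 2*s + 1) + 3**s*s*(s + 2)*(-4*log(2) + 4*log(3))*(s**2 + 2*s + 1) - 4*3**s*(s + 2)*(s**2 + 2*s + 1) + s**3*(s + 2)*log(4) + s**2*(s + 2)*log(4) + 2*s**2*(s + 2) + s**2*(s**2 + 2*s + 1))/(4*9**s*s**2*(s + 2)*(s**2 + 2*s + 1))
  Re(s) > -2

peel off the common scale on t: 9*t**2/4 on [0, 1/3); 3*t*log(3*t/2)/2 on [1/3, 2/3); log(3*t/2) on [2/3, 1); …
back out the common scale on t: t**2 on [0, 1/2); t*log(t) on [1/2, 1); log(t) on [1, 3/2); …
breakpoints 2/9, 4/9, 2/3: one integral from each of the 4 segments
between 0 and 2/9 the integrand is 81*t**2/16·t^(s-1)
∫ over [2/9, 4/9) of 9*t*log(9*t/4)/4·t^(s-1) joins the sum
the [4/9, 2/3) slice contributes ∫ log(9*t/4)·t^(s-1) dt
on [2/3, ∞): add ∫ exp(-9*t/4)·t^(s-1) dt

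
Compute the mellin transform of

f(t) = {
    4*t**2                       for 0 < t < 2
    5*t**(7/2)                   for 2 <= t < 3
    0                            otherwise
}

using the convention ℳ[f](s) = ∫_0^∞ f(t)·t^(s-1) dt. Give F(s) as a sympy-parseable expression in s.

the 2 pieces separated at 2 each add one integral
piece [0, 2): integrate 4*t**2 against the kernel
piece [2, 3): integrate 5*t**(7/2) against the kernel

2*(8*2**s*(2*s + 7) - 40*2**(s + 1/2)*(s + 2) + 135*3**(s + 1/2)*(s + 2))/((s + 2)*(2*s + 7))
  Re(s) > -2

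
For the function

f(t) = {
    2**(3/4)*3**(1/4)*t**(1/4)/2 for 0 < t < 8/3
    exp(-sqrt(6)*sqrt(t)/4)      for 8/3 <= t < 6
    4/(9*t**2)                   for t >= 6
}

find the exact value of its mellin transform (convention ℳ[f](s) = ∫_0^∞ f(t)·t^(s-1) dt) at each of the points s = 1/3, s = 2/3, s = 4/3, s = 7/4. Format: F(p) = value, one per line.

F(1/3) = -4*3**(2/3)*uppergamma(2/3, 3/2)/3 + 6**(1/3)/135 + 4*3**(2/3)*uppergamma(2/3, 1)/3 + 8*sqrt(2)*3**(2/3)/7
F(2/3) = -8*3**(1/3)*uppergamma(4/3, 3/2)/3 + 6**(2/3)/108 + 8*3**(1/3)*uppergamma(4/3, 1)/3 + 16*sqrt(2)*3**(1/3)/11
F(4/3) = -32*3**(2/3)*uppergamma(8/3, 3/2)/9 + 6**(1/3)/9 + 64*sqrt(2)*3**(2/3)/57 + 32*3**(2/3)*uppergamma(8/3, 1)/9
F(7/4) = -104*6**(3/4)*exp(-3/2)/3 - 40*6**(1/4)*sqrt(pi)*erfc(sqrt(6)/2)/3 + 8*6**(3/4)/27 + 16*2**(3/4)*3**(1/4)/9 + 40*6**(1/4)*sqrt(pi)*erfc(1)/3 + 464*6**(1/4)*exp(-1)/9

peel off the common scale on t: 3**(1/4)*t**(1/4) on [0, 4/3); exp(-sqrt(3)*sqrt(t)/2) on [4/3, 3); 1/(9*t**2) on [3, ∞)
remove the common scale on t first: t**(1/4) on [0, 4); exp(-sqrt(t)/2) on [4, 9); t**(-2) on [9, ∞)
invert the power substitution to get sqrt(t) on [0, 2); exp(-t/2) on [2, 3); t**(-4) on [3, ∞)
f breaks at 8/3, 6 into 3 integrals to sum
[0, 8/3) adds the kernel integral of 2**(3/4)*3**(1/4)*t**(1/4)/2
segment 8/3 to 6 holds exp(-sqrt(6)*sqrt(t)/4); add its integral
the [6, ∞) slice contributes ∫ 4/(9*t**2)·t^(s-1) dt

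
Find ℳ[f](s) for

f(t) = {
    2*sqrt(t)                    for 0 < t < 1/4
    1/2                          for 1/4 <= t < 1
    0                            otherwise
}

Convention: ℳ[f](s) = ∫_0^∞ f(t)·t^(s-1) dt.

the power substitution comes off first: 2*t on [0, 1/2); 1/2 on [1/2, 1)
undo the common scale on t: t on [0, 1); 1/2 on [1, 2)
split f at 1/4: ℳ[f](s) collects 2 kernel integrals
piece [0, 1/4): integrate 2*sqrt(t) against the kernel
between 1/4 and 1 the integrand is 1/2·t^(s-1)

(4**s*(2*s + 1) + 2*s - 1)/(2*2**(2*s)*s*(2*s + 1))
  Re(s) > -1/2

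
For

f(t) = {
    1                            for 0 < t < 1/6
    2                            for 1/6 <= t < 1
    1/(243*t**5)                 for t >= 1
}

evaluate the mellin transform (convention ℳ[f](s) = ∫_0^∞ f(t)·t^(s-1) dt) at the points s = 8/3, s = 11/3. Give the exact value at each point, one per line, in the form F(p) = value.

remove the common scale on t first: 1 on [0, 1/2); 2 on [1/2, 3); t**(-5) on [3, ∞)
undo the shared t-power: t on [0, 1/2); 2*t on [1/2, 3); t**(-4) on [3, ∞)
decompose at 1/6, 1; ℳ[f](s) sums the 3 pieces' integrals
for t in [0, 1/6): the term is ∫ 1·t^(s-1)
on [1/6, 1) integrate f = 2 against the kernel
∫ over [1, ∞) of 1/(243*t**5)·t^(s-1) joins the sum

F(8/3) = 1705/2268 - 6**(1/3)/576
F(11/3) = 1955/3564 - 6**(1/3)/4752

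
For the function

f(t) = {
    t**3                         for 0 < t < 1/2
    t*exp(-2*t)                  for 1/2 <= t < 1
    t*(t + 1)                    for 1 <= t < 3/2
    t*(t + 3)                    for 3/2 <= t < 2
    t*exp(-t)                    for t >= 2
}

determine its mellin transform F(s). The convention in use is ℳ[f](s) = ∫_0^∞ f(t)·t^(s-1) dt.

undo the shared t-power: t**2 on [0, 1/2); exp(-2*t) on [1/2, 1); t + 1 on [1, 3/2); …
split f at 1/2, 1, 3/2, 2: ℳ[f](s) collects 5 kernel integrals
for t in [0, 1/2): the term is ∫ t**3·t^(s-1)
between 1/2 and 1 the integrand is t*exp(-2*t)·t^(s-1)
on [1, 3/2): add ∫ t*(t + 1)·t^(s-1) dt
segment [3/2, 2) carries t*(t + 3); integrate it
on [2, ∞): add ∫ t*exp(-t)·t^(s-1) dt

(80*2**(2*s)*(s + 1)*(s + 3) + 48*2**(2*s)*(s + 3) + 8*2**s*(s + 1)*(s + 2)*(s + 3)*uppergamma(s + 1, 2) - 16*2**s*(s + 1)*(s + 3) - 8*2**s*(s + 3) - 24*3**s*(s + 1)*(s + 3) - 24*3**s*(s + 3) + 4*(s + 1)*(s + 2)*(s + 3)*uppergamma(s + 1, 1) - 4*(s + 1)*(s + 2)*(s + 3)*uppergamma(s + 1, 2) + (s + 1)*(s + 2))/(8*2**s*(s + 1)*(s + 2)*(s + 3))
  Re(s) > -3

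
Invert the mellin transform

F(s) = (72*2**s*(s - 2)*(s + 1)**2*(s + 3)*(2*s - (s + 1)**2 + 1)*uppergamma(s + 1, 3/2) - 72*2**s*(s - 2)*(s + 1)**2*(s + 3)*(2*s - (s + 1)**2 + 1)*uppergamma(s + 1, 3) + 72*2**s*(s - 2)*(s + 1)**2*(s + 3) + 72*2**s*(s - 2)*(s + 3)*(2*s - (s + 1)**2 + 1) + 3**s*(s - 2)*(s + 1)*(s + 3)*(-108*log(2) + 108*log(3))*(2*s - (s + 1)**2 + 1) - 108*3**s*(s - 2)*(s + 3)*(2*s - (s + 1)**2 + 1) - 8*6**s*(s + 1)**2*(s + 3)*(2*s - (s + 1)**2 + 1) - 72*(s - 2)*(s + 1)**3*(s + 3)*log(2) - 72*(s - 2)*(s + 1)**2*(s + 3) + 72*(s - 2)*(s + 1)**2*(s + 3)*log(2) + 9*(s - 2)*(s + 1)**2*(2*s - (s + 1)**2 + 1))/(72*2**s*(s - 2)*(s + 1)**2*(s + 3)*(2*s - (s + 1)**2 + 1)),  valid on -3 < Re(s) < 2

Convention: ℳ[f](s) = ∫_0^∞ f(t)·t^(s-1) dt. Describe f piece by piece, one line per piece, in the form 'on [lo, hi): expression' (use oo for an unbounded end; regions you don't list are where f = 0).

on [0, 1/2): t**3
on [1/2, 1): log(t)
on [1, 3/2): t*log(t)
on [3/2, 3): t*exp(-t)
on [3, oo): t**(-2)

back out the shared t-power: t**4 on [0, 1/2); t*log(t) on [1/2, 1); t**2*log(t) on [1, 3/2); …
invert the shared t-power to get t**2 on [0, 1/2); log(t)/t on [1/2, 1); log(t) on [1, 3/2); …
slice at 1/2, 1, 3/2, 3, transform all 5 pieces, and sum them
the [0, 1/2) slice contributes ∫ t**3·t^(s-1) dt
piece [1/2, 1): integrate log(t) against the kernel
the [1, 3/2) slice contributes ∫ t*log(t)·t^(s-1) dt
the [3/2, 3) slice contributes ∫ t*exp(-t)·t^(s-1) dt
segment 3 to ∞ holds t**(-2); add its integral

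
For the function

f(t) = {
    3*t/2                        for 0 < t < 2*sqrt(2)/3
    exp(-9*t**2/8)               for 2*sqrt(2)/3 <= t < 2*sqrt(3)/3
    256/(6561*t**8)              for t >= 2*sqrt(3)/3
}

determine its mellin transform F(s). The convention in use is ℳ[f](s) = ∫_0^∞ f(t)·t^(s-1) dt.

2**s*(81*2**(s/2)*(s - 8)*(s + 1)*uppergamma(s/2, 1) - 81*2**(s/2)*(s - 8)*(s + 1)*uppergamma(s/2, 3/2) + 162*2**(s/2 + 1/2)*(s - 8) - 2*3**(s/2)*(s + 1))/(162*3**s*(s - 8)*(s + 1))
  -1 < Re(s) < 8

back out the common scale on t: t on [0, sqrt(2)); exp(-t**2/2) on [sqrt(2), sqrt(3)); t**(-8) on [sqrt(3), ∞)
remove the power substitution first: sqrt(t) on [0, 2); exp(-t/2) on [2, 3); t**(-4) on [3, ∞)
f breaks at 2*sqrt(2)/3, 2*sqrt(3)/3 into 3 integrals to sum
segment [0, 2*sqrt(2)/3) carries 3*t/2; integrate it
∫ exp(-9*t**2/8)·t^(s-1) over [2*sqrt(2)/3, 2*sqrt(3)/3)
on [2*sqrt(3)/3, ∞): add ∫ 256/(6561*t**8)·t^(s-1) dt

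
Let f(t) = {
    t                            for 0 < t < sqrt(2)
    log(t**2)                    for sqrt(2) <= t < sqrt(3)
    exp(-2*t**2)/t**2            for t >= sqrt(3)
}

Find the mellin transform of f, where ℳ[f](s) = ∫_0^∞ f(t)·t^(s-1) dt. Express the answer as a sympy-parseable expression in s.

(-12**(s/2)*s**2*log(2) + 12**(s/2)*sqrt(2)*s**2 - 12**(s/2)*s*log(2) + 2*12**(s/2)*s + 2*12**(s/2) + 18**(s/2)*s**2*log(3) - 2*18**(s/2)*s + 18**(s/2)*s*log(3) - 2*18**(s/2) + 3**(s/2)*s**3*uppergamma(s/2 - 1, 6) + 3**(s/2)*s**2*uppergamma(s/2 - 1, 6))/(6**(s/2)*s**2*(s + 1))
  Re(s) > -1

strip the power substitution: sqrt(t) on [0, 2); log(t) on [2, 3); exp(-2*t)/t on [3, ∞)
undo the shared t-power: t**(3/2) on [0, 2); t*log(t) on [2, 3); exp(-2*t) on [3, ∞)
the 3 pieces separated at sqrt(2), sqrt(3) each add one integral
between 0 and sqrt(2) the integrand is t·t^(s-1)
∫ log(t**2)·t^(s-1) over [sqrt(2), sqrt(3))
[sqrt(3), ∞) adds the kernel integral of exp(-2*t**2)/t**2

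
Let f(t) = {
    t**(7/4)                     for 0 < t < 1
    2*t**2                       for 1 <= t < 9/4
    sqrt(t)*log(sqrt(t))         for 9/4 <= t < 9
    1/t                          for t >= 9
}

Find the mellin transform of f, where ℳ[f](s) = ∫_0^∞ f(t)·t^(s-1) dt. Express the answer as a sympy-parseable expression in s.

remove the power substitution first: t**(7/2) on [0, 1); 2*t**4 on [1, 3/2); t*log(t) on [3/2, 3); …
back out the shared t-power: t**(3/2) on [0, 1); 2*t**2 on [1, 3/2); log(t)/t on [3/2, 3); …
cuts at 1, 9/4, 9: linearity sums the 4 kernel integrals
∫ over [0, 1) of t**(7/4)·t^(s-1) joins the sum
between 1 and 9/4 the integrand is 2*t**2·t^(s-1)
for t in [9/4, 9): the term is ∫ sqrt(t)*log(sqrt(t))·t^(s-1)
for t in [9, ∞): the term is ∫ 1/t·t^(s-1)

2**(-2*s - 2)*(324*2**(2*s + 2)*(2*s - 2)*(2*s + 4)*(-4*s + (2*s + 2)**2 - 3) - 324*2**(2*s + 2)*(2*s - 2)*(4*s + 7)*(-4*s + (2*s + 2)**2 - 3) - 108*3**(2*s + 2)*(2*s - 2)*(2*s + 2)*(2*s + 4)*(4*s + 7)*log(3) + 108*3**(2*s + 2)*(2*s - 2)*(2*s + 2)*(2*s + 4)*(4*s + 7)*log(2) - 108*3**(2*s + 2)*(2*s - 2)*(2*s + 4)*(4*s + 7)*log(2) + 108*3**(2*s + 2)*(2*s - 2)*(2*s + 4)*(4*s + 7) + 108*3**(2*s + 2)*(2*s - 2)*(2*s + 4)*(4*s + 7)*log(3) + 729*3**(2*s + 2)*(2*s - 2)*(4*s + 7)*(-4*s + (2*s + 2)**2 - 3) + 54*6**(2*s + 2)*(2*s - 2)*(2*s + 2)*(2*s + 4)*(4*s + 7)*log(3) - 54*6**(2*s + 2)*(2*s - 2)*(2*s + 4)*(4*s + 7)*log(3) - 54*6**(2*s + 2)*(2*s - 2)*(2*s + 4)*(4*s + 7) - 2*6**(2*s + 2)*(2*s + 4)*(4*s + 7)*(-4*s + (2*s + 2)**2 - 3))/(81*(2*s - 2)*(2*s + 4)*(4*s + 7)*(-4*s + (2*s + 2)**2 - 3))
  -7/4 < Re(s) < 1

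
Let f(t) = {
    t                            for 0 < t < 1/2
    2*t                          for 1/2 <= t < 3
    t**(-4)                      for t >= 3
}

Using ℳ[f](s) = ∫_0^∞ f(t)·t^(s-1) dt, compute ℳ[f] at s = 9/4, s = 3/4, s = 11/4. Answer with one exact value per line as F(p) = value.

along the cuts 1/2, 3, ℳ[f](s) splits into 3 integrals
piece [0, 1/2): integrate t against the kernel
between 1/2 and 3 the integrand is 2*t·t^(s-1)
segment 3 to ∞ holds t**(-4); add its integral

F(9/4) = 2**(3/4)*(-63 + 27320*6**(1/4))/3276
F(3/4) = 2**(1/4)*(-1053 + 12650*6**(3/4))/7371
F(11/4) = 2**(1/4)*(-3 + 1304*6**(3/4))/180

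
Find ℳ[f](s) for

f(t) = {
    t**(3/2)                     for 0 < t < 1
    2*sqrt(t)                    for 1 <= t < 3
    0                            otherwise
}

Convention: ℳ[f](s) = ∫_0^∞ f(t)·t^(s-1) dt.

(4*sqrt(3)*3**s*(2*s + 3) - 4*s - 10)/((2*s + 1)*(2*s + 3))
  Re(s) > -3/2

decompose at 1; ℳ[f](s) sums the 2 pieces' integrals
[0, 1) adds the kernel integral of t**(3/2)
[1, 3) adds the kernel integral of 2*sqrt(t)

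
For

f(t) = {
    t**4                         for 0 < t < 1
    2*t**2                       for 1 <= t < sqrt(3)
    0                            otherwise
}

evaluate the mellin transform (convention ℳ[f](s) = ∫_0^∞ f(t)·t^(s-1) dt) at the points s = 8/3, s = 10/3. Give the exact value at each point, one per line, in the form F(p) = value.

F(8/3) = -39/140 + 27*3**(1/3)/7
F(10/3) = -21/88 + 27*3**(2/3)/8

invert the power substitution to get t**2 on [0, 1); 2*t on [1, 3)
undo the shared t-power: t**(3/2) on [0, 1); 2*sqrt(t) on [1, 3)
split f at 1: ℳ[f](s) collects 2 kernel integrals
[0, 1) adds the kernel integral of t**4
piece [1, sqrt(3)): integrate 2*t**2 against the kernel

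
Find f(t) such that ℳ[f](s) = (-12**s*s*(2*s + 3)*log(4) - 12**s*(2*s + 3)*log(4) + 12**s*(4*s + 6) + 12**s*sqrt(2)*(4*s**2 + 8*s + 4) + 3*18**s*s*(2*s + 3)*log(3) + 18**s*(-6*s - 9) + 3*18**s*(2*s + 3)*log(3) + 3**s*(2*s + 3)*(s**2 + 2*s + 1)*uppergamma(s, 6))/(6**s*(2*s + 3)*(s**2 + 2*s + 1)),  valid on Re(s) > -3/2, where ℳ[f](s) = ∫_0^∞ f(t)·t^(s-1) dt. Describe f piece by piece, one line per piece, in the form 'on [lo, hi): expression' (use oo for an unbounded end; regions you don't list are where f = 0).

integrate the 3 segments split at 2, 3, then add the results
piece [0, 2): integrate t**(3/2) against the kernel
∫ t*log(t)·t^(s-1) over [2, 3)
segment [3, ∞) carries exp(-2*t); integrate it

on [0, 2): t**(3/2)
on [2, 3): t*log(t)
on [3, oo): exp(-2*t)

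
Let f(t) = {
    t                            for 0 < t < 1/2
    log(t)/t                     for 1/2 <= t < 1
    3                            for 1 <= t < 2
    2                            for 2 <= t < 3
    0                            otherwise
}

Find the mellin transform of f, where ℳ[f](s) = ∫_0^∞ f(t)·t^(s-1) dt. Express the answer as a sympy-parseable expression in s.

(2*2**(2*s)*(s + 1)*(s**2 - 2*s + 1) - 2*2**s*s*(s + 1) - 6*2**s*(s + 1)*(s**2 - 2*s + 1) + 4*6**s*(s + 1)*(s**2 - 2*s + 1) + 4*s**2*(s + 1)*log(2) - 4*s*(s + 1)*log(2) + 4*s*(s + 1) + s*(s**2 - 2*s + 1))/(2*2**s*s*(s + 1)*(s**2 - 2*s + 1))
  Re(s) > -1

linearity at 1/2, 1, 2 turns ℳ[f](s) into 4 summed integrals
∫ t·t^(s-1) over [0, 1/2)
between 1/2 and 1 the integrand is log(t)/t·t^(s-1)
piece [1, 2): integrate 3 against the kernel
segment [2, 3) carries 2; integrate it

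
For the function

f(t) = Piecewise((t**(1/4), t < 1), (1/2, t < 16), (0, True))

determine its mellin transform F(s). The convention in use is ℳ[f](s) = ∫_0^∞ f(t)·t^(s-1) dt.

(16**s*(4*s + 1) + 4*s - 1)/(2*s*(4*s + 1))
  Re(s) > -1/4

invert the power substitution to get sqrt(t) on [0, 1); 1/2 on [1, 4)
reversing the power substitution: t on [0, 1); 1/2 on [1, 2)
f breaks at 1 into 2 integrals to sum
∫ over [0, 1) of t**(1/4)·t^(s-1) joins the sum
[1, 16) adds the kernel integral of 1/2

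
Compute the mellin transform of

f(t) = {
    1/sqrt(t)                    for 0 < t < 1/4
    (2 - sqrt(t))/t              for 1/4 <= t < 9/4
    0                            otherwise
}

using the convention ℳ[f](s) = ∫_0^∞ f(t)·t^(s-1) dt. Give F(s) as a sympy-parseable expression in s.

invert the shared t-power to get sqrt(t) on [0, 1/4); 2 - sqrt(t) on [1/4, 9/4)
reversing the power substitution: t on [0, 1/2); 2 - t on [1/2, 3/2)
the 2 pieces separated at 1/4 each add one integral
∫ 1/sqrt(t)·t^(s-1) over [0, 1/4)
piece [1/4, 9/4): integrate (2 - sqrt(t))/t against the kernel

2**(2 - 2*s)*(9**s*(s - 1)/9 + 2*9**s/9 - 2*s)/((s - 1)*(2*s - 1))
  Re(s) > 1/2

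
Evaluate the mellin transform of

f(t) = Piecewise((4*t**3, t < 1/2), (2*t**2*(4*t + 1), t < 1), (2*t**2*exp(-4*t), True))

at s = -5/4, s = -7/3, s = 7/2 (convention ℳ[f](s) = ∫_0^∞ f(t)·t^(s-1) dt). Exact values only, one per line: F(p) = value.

back out the shared t-power: 4*t**2 on [0, 1/2); 2*t*(4*t + 1) on [1/2, 1); 2*t*exp(-4*t) on [1, ∞)
the common scale on t comes off first: t**2 on [0, 1); t*(2*t + 1) on [1, 2); t*exp(-2*t) on [2, ∞)
peel off the shared t-power: t on [0, 1); 2*t + 1 on [1, 2); exp(-2*t) on [2, ∞)
along the cuts 1/2, 1, ℳ[f](s) splits into 3 integrals
segment [0, 1/2) carries 4*t**3; integrate it
over [1/2, 1), the kernel integral of 2*t**2*(4*t + 1) enters the sum
∫ 2*t**2*exp(-4*t)·t^(s-1) over [1, ∞)

F(-5/4) = -40*2**(1/4)/21 + sqrt(2)*uppergamma(3/4, 4)/2 + 152/21
F(-7/3) = 2*2**(2/3)*uppergamma(-1/3, 4) + 3*2**(1/3) + 6
F(7/2) = -3*sqrt(2)/286 + 945*sqrt(pi)*erfc(2)/32768 + 16201*exp(-4)/8192 + 228/143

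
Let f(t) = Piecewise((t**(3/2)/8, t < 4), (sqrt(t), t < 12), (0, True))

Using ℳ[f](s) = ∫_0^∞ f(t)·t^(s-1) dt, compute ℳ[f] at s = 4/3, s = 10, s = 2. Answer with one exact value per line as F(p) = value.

F(4/3) = 24*2**(2/3)*(-23 + 102*3**(5/6))/187
F(10) = -52428800/483 + 82556485632*sqrt(3)/7
F(2) = -288/35 + 576*sqrt(3)/5

the common scale on t comes off first: sqrt(2)*t**(3/2)/4 on [0, 2); sqrt(2)*sqrt(t) on [2, 6)
peel off the common scale on t: t**(3/2) on [0, 1); 2*sqrt(t) on [1, 3)
along the cuts 4, ℳ[f](s) splits into 2 integrals
for t in [0, 4): the term is ∫ t**(3/2)/8·t^(s-1)
[4, 12) adds the kernel integral of sqrt(t)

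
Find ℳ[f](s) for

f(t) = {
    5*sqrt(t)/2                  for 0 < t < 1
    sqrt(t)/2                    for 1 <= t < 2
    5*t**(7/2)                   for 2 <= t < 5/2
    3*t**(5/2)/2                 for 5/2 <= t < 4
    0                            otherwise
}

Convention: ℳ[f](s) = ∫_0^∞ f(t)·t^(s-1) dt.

(2**(s + 1/2)*(2*s + 5)*(2*s + 7) - 10*2**(s + 7/2)*(2*s + 1)*(2*s + 5) + 3*4**(s + 5/2)*(2*s + 1)*(2*s + 7) - 3*(5/2)**(s + 5/2)*(2*s + 1)*(2*s + 7) + 10*(5/2)**(s + 7/2)*(2*s + 1)*(2*s + 5) + 4*(2*s + 5)*(2*s + 7))/((2*s + 1)*(2*s + 5)*(2*s + 7))
  Re(s) > -1/2

summing 4 kernel integrals split by 1, 2, 5/2 yields ℳ[f](s)
∫ over [0, 1) of 5*sqrt(t)/2·t^(s-1) joins the sum
between 1 and 2 the integrand is sqrt(t)/2·t^(s-1)
the [2, 5/2) slice contributes ∫ 5*t**(7/2)·t^(s-1) dt
[5/2, 4) adds the kernel integral of 3*t**(5/2)/2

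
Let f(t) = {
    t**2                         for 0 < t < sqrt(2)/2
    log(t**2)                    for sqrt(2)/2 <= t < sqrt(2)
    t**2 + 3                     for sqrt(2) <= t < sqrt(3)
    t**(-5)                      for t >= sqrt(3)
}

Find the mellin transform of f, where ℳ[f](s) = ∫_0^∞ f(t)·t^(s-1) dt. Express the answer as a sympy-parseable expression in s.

(-135*2**s*s**2*(s - 5)/2 + 27*2**s*s*(s/2 + 1)*(s - 5)*log(2) - 81*2**s*s*(s - 5) - 54*2**s*(s/2 + 1)*(s - 5) - sqrt(3)*6**(s/2)*s**2*(s/2 + 1) + 81*6**(s/2)*s**2*(s - 5) + 81*6**(s/2)*s*(s - 5) + 27*s**2*(s - 5)/4 + 27*s*(s/2 + 1)*(s - 5)*log(2) + (s - 5)*(27*s + 54))/(27*2**(s/2)*s**2*(s/2 + 1)*(s - 5))
  -2 < Re(s) < 5

peel off the power substitution: t on [0, 1/2); log(t) on [1/2, 2); t + 3 on [2, 3); …
the 4 pieces separated at sqrt(2)/2, sqrt(2), sqrt(3) each add one integral
on [0, sqrt(2)/2) integrate f = t**2 against the kernel
segment [sqrt(2)/2, sqrt(2)) carries log(t**2); integrate it
over [sqrt(2), sqrt(3)), the kernel integral of (t**2 + 3) enters the sum
∫ t**(-5)·t^(s-1) over [sqrt(3), ∞)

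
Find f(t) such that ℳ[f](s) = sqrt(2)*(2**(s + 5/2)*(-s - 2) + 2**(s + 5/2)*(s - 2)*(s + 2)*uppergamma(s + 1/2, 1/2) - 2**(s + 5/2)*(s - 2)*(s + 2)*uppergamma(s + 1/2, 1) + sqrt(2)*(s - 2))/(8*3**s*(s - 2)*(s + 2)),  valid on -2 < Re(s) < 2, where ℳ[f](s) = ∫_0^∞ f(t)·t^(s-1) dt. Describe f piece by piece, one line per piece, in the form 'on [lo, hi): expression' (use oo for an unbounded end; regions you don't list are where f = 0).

invert the common scale on t to get t**2 on [0, 1/2); sqrt(t)*exp(-t) on [1/2, 1); t**(-2) on [1, ∞)
the shared t-power comes off first: t**(3/2) on [0, 1/2); exp(-t) on [1/2, 1); t**(-5/2) on [1, ∞)
the 3 pieces separated at 1/3, 2/3 each add one integral
on [0, 1/3) integrate f = 9*t**2/4 against the kernel
on [1/3, 2/3) integrate f = sqrt(6)*sqrt(t)*exp(-3*t/2)/2 against the kernel
over [2/3, ∞), the kernel integral of 4/(9*t**2) enters the sum

on [0, 1/3): 9*t**2/4
on [1/3, 2/3): sqrt(6)*sqrt(t)*exp(-3*t/2)/2
on [2/3, oo): 4/(9*t**2)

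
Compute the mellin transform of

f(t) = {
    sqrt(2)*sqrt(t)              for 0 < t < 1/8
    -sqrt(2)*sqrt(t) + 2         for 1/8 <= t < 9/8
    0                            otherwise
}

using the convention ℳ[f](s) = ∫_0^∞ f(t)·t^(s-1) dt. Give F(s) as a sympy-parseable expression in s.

(9**s*s + 2*9**s - 2*s - 2)/(8**s*s*(2*s + 1))
  Re(s) > -1/2

peel off the common scale on t: sqrt(t) on [0, 1/4); 2 - sqrt(t) on [1/4, 9/4)
back out the power substitution: t on [0, 1/2); 2 - t on [1/2, 3/2)
linearity at 1/8 turns ℳ[f](s) into 2 summed integrals
over [0, 1/8), the kernel integral of sqrt(2)*sqrt(t) enters the sum
on [1/8, 9/8): add ∫ (-sqrt(2)*sqrt(t) + 2)·t^(s-1) dt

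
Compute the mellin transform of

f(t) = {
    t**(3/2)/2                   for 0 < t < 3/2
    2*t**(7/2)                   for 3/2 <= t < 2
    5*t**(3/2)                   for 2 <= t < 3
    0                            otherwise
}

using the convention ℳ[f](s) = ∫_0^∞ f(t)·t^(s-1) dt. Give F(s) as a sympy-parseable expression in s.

cuts at 3/2, 2: linearity sums the 3 kernel integrals
on [0, 3/2): add ∫ t**(3/2)/2·t^(s-1) dt
∫ over [3/2, 2) of 2*t**(7/2)·t^(s-1) joins the sum
∫ over [2, 3) of 5*t**(3/2)·t^(s-1) joins the sum

(24*sqrt(2)*2**(2*s)*s - 44*sqrt(2)*2**(2*s) - 12*3**s*sqrt(6)*s - 15*3**s*sqrt(6) + 60*sqrt(3)*6**s*s + 210*sqrt(3)*6**s)/(2**s*(4*s**2 + 20*s + 21))
  Re(s) > -3/2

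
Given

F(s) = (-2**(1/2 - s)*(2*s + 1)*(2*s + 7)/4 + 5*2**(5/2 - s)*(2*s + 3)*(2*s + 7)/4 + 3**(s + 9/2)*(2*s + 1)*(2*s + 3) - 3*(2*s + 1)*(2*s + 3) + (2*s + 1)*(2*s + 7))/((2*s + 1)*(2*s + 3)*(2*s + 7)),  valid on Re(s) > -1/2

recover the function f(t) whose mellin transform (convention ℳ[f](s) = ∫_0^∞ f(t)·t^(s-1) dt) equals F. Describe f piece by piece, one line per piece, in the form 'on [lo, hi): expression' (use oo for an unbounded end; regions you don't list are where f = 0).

on [0, 1/2): 5*sqrt(t)
on [1/2, 1): t**(3/2)/2
on [1, 3): 3*t**(7/2)/2

f breaks at 1/2, 1 into 3 integrals to sum
∫ 5*sqrt(t)·t^(s-1) over [0, 1/2)
segment 1/2 to 1 holds t**(3/2)/2; add its integral
on [1, 3) integrate f = 3*t**(7/2)/2 against the kernel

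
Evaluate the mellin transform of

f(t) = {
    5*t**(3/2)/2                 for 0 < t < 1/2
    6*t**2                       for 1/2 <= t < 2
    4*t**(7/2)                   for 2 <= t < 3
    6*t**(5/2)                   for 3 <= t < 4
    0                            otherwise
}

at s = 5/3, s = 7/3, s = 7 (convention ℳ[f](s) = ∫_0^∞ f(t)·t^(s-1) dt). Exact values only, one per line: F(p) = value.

linearity at 1/2, 2, 3 turns ℳ[f](s) into 4 summed integrals
for t in [0, 1/2): the term is ∫ 5*t**(3/2)/2·t^(s-1)
piece [1/2, 2): integrate 6*t**2 against the kernel
[2, 3) adds the kernel integral of 4*t**(7/2)
[3, 4) adds the kernel integral of 6*t**(5/2)

F(5/3) = -768*2**(1/6)/31 + 15*2**(5/6)/304 + 144*2**(2/3)/11 + 55404*3**(1/6)/775 + 810783*2**(1/3)/2200
F(7/3) = -768*2**(5/6)/35 + 15*2**(1/6)/368 + 288*2**(1/3)/13 + 67068*3**(5/6)/1015 + 3833595*2**(2/3)/6032
F(7) = -71303063*sqrt(2)/182784 + 1338444*sqrt(3)/133 + 1612272975/4864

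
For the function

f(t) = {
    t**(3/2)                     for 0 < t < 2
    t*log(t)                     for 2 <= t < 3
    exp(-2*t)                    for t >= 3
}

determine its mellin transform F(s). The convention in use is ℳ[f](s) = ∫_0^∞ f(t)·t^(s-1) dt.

(-12**s*s*(2*s + 3)*log(4) - 12**s*(2*s + 3)*log(4) + 12**s*(4*s + 6) + 12**s*sqrt(2)*(4*s**2 + 8*s + 4) + 3*18**s*s*(2*s + 3)*log(3) + 18**s*(-6*s - 9) + 3*18**s*(2*s + 3)*log(3) + 3**s*(2*s + 3)*(s**2 + 2*s + 1)*uppergamma(s, 6))/(6**s*(2*s + 3)*(s**2 + 2*s + 1))
  Re(s) > -3/2

treat the 3 regions marked off by 2, 3 separately and sum
on [0, 2): add ∫ t**(3/2)·t^(s-1) dt
the [2, 3) slice contributes ∫ t*log(t)·t^(s-1) dt
segment [3, ∞) carries exp(-2*t); integrate it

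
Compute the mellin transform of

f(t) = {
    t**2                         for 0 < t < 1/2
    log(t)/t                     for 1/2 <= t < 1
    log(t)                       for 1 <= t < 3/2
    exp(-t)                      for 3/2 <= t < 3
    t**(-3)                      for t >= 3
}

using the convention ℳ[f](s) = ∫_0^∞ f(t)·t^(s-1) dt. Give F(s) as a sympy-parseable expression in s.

summing 5 kernel integrals split by 1/2, 1, 3/2, 3 yields ℳ[f](s)
segment [0, 1/2) carries t**2; integrate it
between 1/2 and 1 the integrand is log(t)/t·t^(s-1)
over [1, 3/2), the kernel integral of log(t) enters the sum
on [3/2, 3) integrate f = exp(-t) against the kernel
for t in [3, ∞): the term is ∫ t**(-3)·t^(s-1)

(108*2**s*s**2*(s - 3)*(s + 2)*(s**2 - 2*s + 1)*uppergamma(s, 3/2) - 108*2**s*s**2*(s - 3)*(s + 2)*(s**2 - 2*s + 1)*uppergamma(s, 3) - 108*2**s*s**2*(s - 3)*(s + 2) + 108*2**s*(s - 3)*(s + 2)*(s**2 - 2*s + 1) - 108*3**s*s*(s - 3)*(s + 2)*(s**2 - 2*s + 1)*log(2) + 108*3**s*s*(s - 3)*(s + 2)*(s**2 - 2*s + 1)*log(3) - 108*3**s*(s - 3)*(s + 2)*(s**2 - 2*s + 1) - 4*6**s*s**2*(s + 2)*(s**2 - 2*s + 1) + 216*s**3*(s - 3)*(s + 2)*log(2) - 216*s**2*(s - 3)*(s + 2)*log(2) + 216*s**2*(s - 3)*(s + 2) + 27*s**2*(s - 3)*(s**2 - 2*s + 1))/(108*2**s*s**2*(s - 3)*(s + 2)*(s**2 - 2*s + 1))
  -2 < Re(s) < 3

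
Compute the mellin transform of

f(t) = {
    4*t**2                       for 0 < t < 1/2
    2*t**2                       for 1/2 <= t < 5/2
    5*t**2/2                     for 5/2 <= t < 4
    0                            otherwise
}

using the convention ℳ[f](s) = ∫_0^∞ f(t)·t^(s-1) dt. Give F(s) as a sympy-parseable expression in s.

decompose at 1/2, 5/2; ℳ[f](s) sums the 3 pieces' integrals
between 0 and 1/2 the integrand is 4*t**2·t^(s-1)
segment [1/2, 5/2) carries 2*t**2; integrate it
∫ over [5/2, 4) of 5*t**2/2·t^(s-1) joins the sum

(320*2**(3*s) - 25*5**s + 4)/(8*2**s*(s + 2))
  Re(s) > -2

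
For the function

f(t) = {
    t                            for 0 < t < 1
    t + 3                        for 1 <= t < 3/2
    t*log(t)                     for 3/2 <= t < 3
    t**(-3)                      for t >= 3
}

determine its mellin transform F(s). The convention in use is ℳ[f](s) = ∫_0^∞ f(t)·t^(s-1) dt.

(-162*2**s*s*(s - 3)*(s**2 + 2*s + 1) - 162*2**s*(s - 3)*(s**2 + 2*s + 1) - 81*3**s*s**2*(s - 3)*(s + 1)*log(3) + 81*3**s*s**2*(s - 3)*(s + 1)*log(2) - 81*3**s*s*(s - 3)*(s + 1)*log(3) + 81*3**s*s*(s - 3)*(s + 1)*log(2) + 81*3**s*s*(s - 3)*(s + 1) + 243*3**s*s*(s - 3)*(s**2 + 2*s + 1) + 162*3**s*(s - 3)*(s**2 + 2*s + 1) + 162*6**s*s**2*(s - 3)*(s + 1)*log(3) - 162*6**s*s*(s - 3)*(s + 1) + 162*6**s*s*(s - 3)*(s + 1)*log(3) - 2*6**s*s*(s + 1)*(s**2 + 2*s + 1))/(54*2**s*s*(s - 3)*(s + 1)*(s**2 + 2*s + 1))
  -1 < Re(s) < 3

integrate the 4 segments split at 1, 3/2, 3, then add the results
∫ over [0, 1) of t·t^(s-1) joins the sum
on [1, 3/2): add ∫ (t + 3)·t^(s-1) dt
∫ over [3/2, 3) of t*log(t)·t^(s-1) joins the sum
over [3, ∞), the kernel integral of t**(-3) enters the sum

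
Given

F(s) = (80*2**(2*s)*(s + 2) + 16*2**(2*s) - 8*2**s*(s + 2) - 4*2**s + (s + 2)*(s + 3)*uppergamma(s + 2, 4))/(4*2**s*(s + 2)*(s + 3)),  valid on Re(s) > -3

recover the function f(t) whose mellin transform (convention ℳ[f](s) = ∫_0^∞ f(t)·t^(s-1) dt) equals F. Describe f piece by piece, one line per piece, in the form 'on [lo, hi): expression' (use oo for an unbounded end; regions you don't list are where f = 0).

on [0, 1): t**3
on [1, 2): t**2*(2*t + 1)
on [2, oo): t**2*exp(-2*t)

reversing the shared t-power: t on [0, 1); 2*t + 1 on [1, 2); exp(-2*t) on [2, ∞)
integrate the 3 segments split at 1, 2, then add the results
the [0, 1) slice contributes ∫ t**3·t^(s-1) dt
the [1, 2) slice contributes ∫ t**2*(2*t + 1)·t^(s-1) dt
piece [2, ∞): integrate t**2*exp(-2*t) against the kernel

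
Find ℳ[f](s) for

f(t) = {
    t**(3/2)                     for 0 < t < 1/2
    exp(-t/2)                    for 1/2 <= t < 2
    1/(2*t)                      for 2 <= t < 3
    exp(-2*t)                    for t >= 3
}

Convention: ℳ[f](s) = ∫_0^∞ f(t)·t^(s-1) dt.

the 4 pieces separated at 1/2, 2, 3 each add one integral
for t in [0, 1/2): the term is ∫ t**(3/2)·t^(s-1)
between 1/2 and 2 the integrand is exp(-t/2)·t^(s-1)
between 2 and 3 the integrand is 1/(2*t)·t^(s-1)
segment [3, ∞) carries exp(-2*t); integrate it

(12*24**s*(s - 1)*(2*s + 3)*uppergamma(s, 1/4) - 12*24**s*(s - 1)*(2*s + 3)*uppergamma(s, 1) - 3*24**s*(2*s + 3) + 2*36**s*(2*s + 3) + 12*6**s*(s - 1)*(2*s + 3)*uppergamma(s, 6) + 6*sqrt(2)*6**s*(s - 1))/(12*12**s*(s - 1)*(2*s + 3))
  Re(s) > -3/2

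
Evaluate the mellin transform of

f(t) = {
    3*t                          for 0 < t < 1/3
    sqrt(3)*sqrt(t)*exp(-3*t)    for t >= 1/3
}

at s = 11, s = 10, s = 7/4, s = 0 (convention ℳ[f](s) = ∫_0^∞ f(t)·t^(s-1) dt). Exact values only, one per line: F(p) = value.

F(11) = (E*(512 + 41247931725*sqrt(pi)*erfc(1)) + 167473075614)*exp(-1)/1088391168
F(10) = (E*(1024 + 7202019825*sqrt(pi)*erfc(1)) + 29241329590)*exp(-1)/665127936
F(7/4) = 3**(1/4)*(4 + 11*uppergamma(9/4, 1))/99
F(0) = sqrt(pi)*erfc(1) + 1

remove the common scale on t first: t on [0, 1); sqrt(t)*exp(-t) on [1, ∞)
reversing the shared t-power: sqrt(t) on [0, 1); exp(-t) on [1, ∞)
the 2 pieces separated at 1/3 each add one integral
∫ over [0, 1/3) of 3*t·t^(s-1) joins the sum
between 1/3 and ∞ the integrand is sqrt(3)*sqrt(t)*exp(-3*t)·t^(s-1)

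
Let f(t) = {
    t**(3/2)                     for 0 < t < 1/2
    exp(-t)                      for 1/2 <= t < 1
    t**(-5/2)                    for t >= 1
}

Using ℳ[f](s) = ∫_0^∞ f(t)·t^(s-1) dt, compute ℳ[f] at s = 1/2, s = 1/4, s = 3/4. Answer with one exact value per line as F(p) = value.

along the cuts 1/2, 1, ℳ[f](s) splits into 3 integrals
∫ over [0, 1/2) of t**(3/2)·t^(s-1) joins the sum
for t in [1/2, 1): the term is ∫ exp(-t)·t^(s-1)
[1, ∞) adds the kernel integral of t**(-5/2)

F(1/2) = -sqrt(pi)*erfc(1) + sqrt(pi)*erfc(sqrt(2)/2) + 5/8
F(1/4) = -uppergamma(1/4, 1) + 2**(1/4)/7 + 4/9 + uppergamma(1/4, 1/2)
F(3/4) = -uppergamma(3/4, 1) + 2**(3/4)/18 + 4/7 + uppergamma(3/4, 1/2)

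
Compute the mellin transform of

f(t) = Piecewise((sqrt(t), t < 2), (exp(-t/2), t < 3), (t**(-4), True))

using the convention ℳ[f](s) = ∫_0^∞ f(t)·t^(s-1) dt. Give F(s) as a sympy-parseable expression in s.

(2**s*(s - 4)*(2*s + 1)*uppergamma(s, 1) - 2**s*(s - 4)*(2*s + 1)*uppergamma(s, 3/2) + 2*2**(s + 1/2)*(s - 4) - 3**s*(2*s + 1)/81)/((s - 4)*(2*s + 1))
  -1/2 < Re(s) < 4

integrate the 3 segments split at 2, 3, then add the results
between 0 and 2 the integrand is sqrt(t)·t^(s-1)
piece [2, 3): integrate exp(-t/2) against the kernel
for t in [3, ∞): the term is ∫ t**(-4)·t^(s-1)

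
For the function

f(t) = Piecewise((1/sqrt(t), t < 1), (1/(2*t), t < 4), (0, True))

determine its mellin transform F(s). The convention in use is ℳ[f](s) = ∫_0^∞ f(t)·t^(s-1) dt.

(4**s*(2*s - 1)/8 + s - 3/2)/((s - 1)*(2*s - 1))
  Re(s) > 1/2

strip the shared t-power: sqrt(t) on [0, 1); 1/2 on [1, 4)
strip the power substitution: t on [0, 1); 1/2 on [1, 2)
along the cuts 1, ℳ[f](s) splits into 2 integrals
piece [0, 1): integrate 1/sqrt(t) against the kernel
∫ over [1, 4) of 1/(2*t)·t^(s-1) joins the sum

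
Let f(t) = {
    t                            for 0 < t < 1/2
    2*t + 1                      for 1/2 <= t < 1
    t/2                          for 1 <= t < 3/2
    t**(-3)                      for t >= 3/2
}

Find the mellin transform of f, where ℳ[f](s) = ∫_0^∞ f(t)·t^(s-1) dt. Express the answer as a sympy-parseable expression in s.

(270*2**s*s**2 - 702*2**s*s - 324*2**s + 49*3**s*s**2 - 275*3**s*s - 162*s**2 + 378*s + 324)/(108*2**s*s*(s**2 - 2*s - 3))
  -1 < Re(s) < 3

linearity at 1/2, 1, 3/2 turns ℳ[f](s) into 4 summed integrals
segment 0 to 1/2 holds t; add its integral
∫ (2*t + 1)·t^(s-1) over [1/2, 1)
over [1, 3/2), the kernel integral of t/2 enters the sum
segment 3/2 to ∞ holds t**(-3); add its integral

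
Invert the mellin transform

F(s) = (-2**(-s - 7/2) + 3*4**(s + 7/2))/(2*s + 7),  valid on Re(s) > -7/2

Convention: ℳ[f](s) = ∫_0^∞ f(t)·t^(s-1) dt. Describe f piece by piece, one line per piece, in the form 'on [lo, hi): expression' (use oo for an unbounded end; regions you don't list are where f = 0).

on [0, 1/2): t**(7/2)
on [1/2, 4): 3*t**(7/2)/2

decompose at 1/2; ℳ[f](s) sums the 2 pieces' integrals
on [0, 1/2): add ∫ t**(7/2)·t^(s-1) dt
[1/2, 4) adds the kernel integral of 3*t**(7/2)/2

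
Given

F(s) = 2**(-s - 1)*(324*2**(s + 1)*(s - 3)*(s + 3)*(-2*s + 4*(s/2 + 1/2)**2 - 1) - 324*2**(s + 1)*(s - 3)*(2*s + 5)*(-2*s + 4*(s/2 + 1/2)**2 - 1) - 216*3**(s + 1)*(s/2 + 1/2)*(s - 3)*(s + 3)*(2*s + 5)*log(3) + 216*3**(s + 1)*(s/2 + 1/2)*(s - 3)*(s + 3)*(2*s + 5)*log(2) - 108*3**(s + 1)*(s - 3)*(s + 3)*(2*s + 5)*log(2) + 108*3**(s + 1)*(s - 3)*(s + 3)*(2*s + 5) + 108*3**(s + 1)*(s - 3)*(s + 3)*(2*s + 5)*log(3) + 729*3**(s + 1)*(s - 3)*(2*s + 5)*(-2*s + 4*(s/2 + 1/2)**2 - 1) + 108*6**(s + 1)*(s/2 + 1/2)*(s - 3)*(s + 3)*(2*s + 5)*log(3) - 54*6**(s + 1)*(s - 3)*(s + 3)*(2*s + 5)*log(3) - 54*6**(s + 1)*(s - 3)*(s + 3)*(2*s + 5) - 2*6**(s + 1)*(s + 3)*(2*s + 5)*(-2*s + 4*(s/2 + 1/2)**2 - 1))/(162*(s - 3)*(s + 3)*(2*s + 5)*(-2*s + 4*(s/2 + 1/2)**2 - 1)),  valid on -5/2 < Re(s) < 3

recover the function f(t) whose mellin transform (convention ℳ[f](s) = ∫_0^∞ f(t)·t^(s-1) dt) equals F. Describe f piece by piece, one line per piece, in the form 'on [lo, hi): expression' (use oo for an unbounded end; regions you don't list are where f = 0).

the power substitution comes off first: t**(5/4) on [0, 1); 2*t**(3/2) on [1, 9/4); log(sqrt(t)) on [9/4, 9); …
back out the shared t-power: t**(3/4) on [0, 1); 2*t on [1, 9/4); log(sqrt(t))/sqrt(t) on [9/4, 9); …
reversing the power substitution: t**(3/2) on [0, 1); 2*t**2 on [1, 3/2); log(t)/t on [3/2, 3); …
cuts at 1, 3/2, 3: linearity sums the 4 kernel integrals
piece [0, 1): integrate t**(5/2) against the kernel
∫ over [1, 3/2) of 2*t**3·t^(s-1) joins the sum
[3/2, 3) adds the kernel integral of log(t)
between 3 and ∞ the integrand is t**(-3)·t^(s-1)

on [0, 1): t**(5/2)
on [1, 3/2): 2*t**3
on [3/2, 3): log(t)
on [3, oo): t**(-3)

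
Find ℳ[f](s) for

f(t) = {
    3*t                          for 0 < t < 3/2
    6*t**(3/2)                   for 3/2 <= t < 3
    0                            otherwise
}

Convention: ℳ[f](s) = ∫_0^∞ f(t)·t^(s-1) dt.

3*(4*3**(s + 3/2)*(s + 1) + (3/2)**(s + 1)*(2*s + 3) - 4*(3/2)**(s + 3/2)*(s + 1))/((s + 1)*(2*s + 3))
  Re(s) > -1

summing 2 kernel integrals split by 3/2 yields ℳ[f](s)
on [0, 3/2) integrate f = 3*t against the kernel
for t in [3/2, 3): the term is ∫ 6*t**(3/2)·t^(s-1)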